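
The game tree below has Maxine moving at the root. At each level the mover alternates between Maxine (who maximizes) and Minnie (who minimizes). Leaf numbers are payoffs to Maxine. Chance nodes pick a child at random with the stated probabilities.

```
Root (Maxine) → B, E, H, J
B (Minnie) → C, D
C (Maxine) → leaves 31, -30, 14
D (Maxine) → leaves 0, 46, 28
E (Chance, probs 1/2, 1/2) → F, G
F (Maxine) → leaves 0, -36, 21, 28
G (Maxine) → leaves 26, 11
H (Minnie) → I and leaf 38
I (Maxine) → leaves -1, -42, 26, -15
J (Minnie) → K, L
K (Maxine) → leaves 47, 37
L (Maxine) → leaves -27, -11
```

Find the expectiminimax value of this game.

C (Maxine): max(31, -30, 14) = 31
D (Maxine): max(0, 46, 28) = 46
B (Minnie): min(31, 46) = 31
F (Maxine): max(0, -36, 21, 28) = 28
G (Maxine): max(26, 11) = 26
E (Chance): 1/2·28 + 1/2·26 = 27
I (Maxine): max(-1, -42, 26, -15) = 26
H (Minnie): min(26, 38) = 26
K (Maxine): max(47, 37) = 47
L (Maxine): max(-27, -11) = -11
J (Minnie): min(47, -11) = -11
Root (Maxine): max(31, 27, 26, -11) = 31

31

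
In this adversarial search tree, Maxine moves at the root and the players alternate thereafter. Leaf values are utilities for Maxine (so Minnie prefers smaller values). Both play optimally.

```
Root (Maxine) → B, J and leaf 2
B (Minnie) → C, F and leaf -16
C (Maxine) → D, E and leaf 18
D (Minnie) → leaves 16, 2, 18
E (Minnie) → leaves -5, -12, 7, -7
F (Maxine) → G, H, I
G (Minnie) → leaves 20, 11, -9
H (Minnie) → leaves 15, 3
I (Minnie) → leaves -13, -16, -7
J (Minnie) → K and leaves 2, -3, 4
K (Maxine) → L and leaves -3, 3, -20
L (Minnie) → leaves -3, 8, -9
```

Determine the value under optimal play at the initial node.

D (Minnie): min(16, 2, 18) = 2
E (Minnie): min(-5, -12, 7, -7) = -12
C (Maxine): max(2, -12, 18) = 18
G (Minnie): min(20, 11, -9) = -9
H (Minnie): min(15, 3) = 3
I (Minnie): min(-13, -16, -7) = -16
F (Maxine): max(-9, 3, -16) = 3
B (Minnie): min(18, 3, -16) = -16
L (Minnie): min(-3, 8, -9) = -9
K (Maxine): max(-9, -3, 3, -20) = 3
J (Minnie): min(3, 2, -3, 4) = -3
Root (Maxine): max(-16, -3, 2) = 2

2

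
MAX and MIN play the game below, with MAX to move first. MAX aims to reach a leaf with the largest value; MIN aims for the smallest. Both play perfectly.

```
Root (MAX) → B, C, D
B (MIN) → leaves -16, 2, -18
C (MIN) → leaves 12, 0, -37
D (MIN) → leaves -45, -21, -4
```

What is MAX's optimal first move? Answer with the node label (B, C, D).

B (MIN): min(-16, 2, -18) = -18
C (MIN): min(12, 0, -37) = -37
D (MIN): min(-45, -21, -4) = -45
Root (MAX): max(-18, -37, -45) = -18
MAX picks the child with the highest value: B (value -18).

B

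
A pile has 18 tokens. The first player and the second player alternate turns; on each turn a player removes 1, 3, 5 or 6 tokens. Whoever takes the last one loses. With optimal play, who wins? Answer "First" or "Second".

Positions where the player to move wins (W) vs loses (L):
i:   0  1  2  3  4  5  6  7  8  9 10 11 12 13 14 15 16 17 18
     W  L  W  L  W  L  W  W  W  W  W  W  L  W  L  W  L  W  W
Position 18 is W, so the first player wins.

First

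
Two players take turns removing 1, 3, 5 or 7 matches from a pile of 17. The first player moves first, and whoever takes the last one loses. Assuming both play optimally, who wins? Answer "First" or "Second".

Second

Compute winning (W) and losing (L) positions by backward induction:
i:   0  1  2  3  4  5  6  7  8  9 10 11 12 13 14 15 16 17
     W  L  W  L  W  L  W  L  W  L  W  L  W  L  W  L  W  L
Position 17 is L, so the second player wins.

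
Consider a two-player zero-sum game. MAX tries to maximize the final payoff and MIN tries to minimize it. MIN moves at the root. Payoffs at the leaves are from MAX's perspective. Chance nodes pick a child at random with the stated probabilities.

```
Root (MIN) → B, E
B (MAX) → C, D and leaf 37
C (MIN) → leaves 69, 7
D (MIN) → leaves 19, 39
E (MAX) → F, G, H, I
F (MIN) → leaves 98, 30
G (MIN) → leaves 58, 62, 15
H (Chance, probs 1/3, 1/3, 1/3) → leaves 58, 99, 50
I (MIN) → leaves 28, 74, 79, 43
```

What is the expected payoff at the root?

C (MIN): min(69, 7) = 7
D (MIN): min(19, 39) = 19
B (MAX): max(7, 19, 37) = 37
F (MIN): min(98, 30) = 30
G (MIN): min(58, 62, 15) = 15
H (Chance): 1/3·58 + 1/3·99 + 1/3·50 = 69
I (MIN): min(28, 74, 79, 43) = 28
E (MAX): max(30, 15, 69, 28) = 69
Root (MIN): min(37, 69) = 37

37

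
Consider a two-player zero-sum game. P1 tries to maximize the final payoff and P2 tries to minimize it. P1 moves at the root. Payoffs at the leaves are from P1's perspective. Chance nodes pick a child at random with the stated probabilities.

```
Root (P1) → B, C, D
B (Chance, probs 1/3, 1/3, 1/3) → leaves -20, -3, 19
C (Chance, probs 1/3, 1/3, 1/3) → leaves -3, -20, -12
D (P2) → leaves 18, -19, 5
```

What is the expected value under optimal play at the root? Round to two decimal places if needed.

B (Chance): 1/3·-20 + 1/3·-3 + 1/3·19 = -1.33
C (Chance): 1/3·-3 + 1/3·-20 + 1/3·-12 = -11.67
D (P2): min(18, -19, 5) = -19
Root (P1): max(-1.33, -11.67, -19) = -1.33

-1.33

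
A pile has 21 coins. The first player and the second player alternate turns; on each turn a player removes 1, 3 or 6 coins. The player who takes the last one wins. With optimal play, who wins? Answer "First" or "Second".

First

W/L table (W = player to move can force a win):
i:   0  1  2  3  4  5  6  7  8  9 10 11 12 13 14 15 16 17 18 19 20 21
     L  W  L  W  L  W  W  W  W  L  W  L  W  L  W  W  W  W  L  W  L  W
Position 21 is W, so the first player wins.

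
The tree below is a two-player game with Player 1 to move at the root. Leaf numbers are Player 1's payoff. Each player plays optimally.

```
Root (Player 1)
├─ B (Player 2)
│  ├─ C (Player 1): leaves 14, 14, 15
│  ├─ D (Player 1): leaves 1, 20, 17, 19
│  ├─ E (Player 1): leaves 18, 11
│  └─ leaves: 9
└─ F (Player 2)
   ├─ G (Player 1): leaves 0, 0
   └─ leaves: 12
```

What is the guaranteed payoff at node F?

0

G: max(0, 0) = 0
F: min(0, 12) = 0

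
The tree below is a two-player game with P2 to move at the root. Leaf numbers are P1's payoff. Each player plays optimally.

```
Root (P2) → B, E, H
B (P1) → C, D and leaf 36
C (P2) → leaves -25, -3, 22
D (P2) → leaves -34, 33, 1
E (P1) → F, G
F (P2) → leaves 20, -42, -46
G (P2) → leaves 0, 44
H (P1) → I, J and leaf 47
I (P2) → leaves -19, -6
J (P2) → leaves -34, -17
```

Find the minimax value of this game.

C (P2): min(-25, -3, 22) = -25
D (P2): min(-34, 33, 1) = -34
B (P1): max(-25, -34, 36) = 36
F (P2): min(20, -42, -46) = -46
G (P2): min(0, 44) = 0
E (P1): max(-46, 0) = 0
I (P2): min(-19, -6) = -19
J (P2): min(-34, -17) = -34
H (P1): max(-19, -34, 47) = 47
Root (P2): min(36, 0, 47) = 0

0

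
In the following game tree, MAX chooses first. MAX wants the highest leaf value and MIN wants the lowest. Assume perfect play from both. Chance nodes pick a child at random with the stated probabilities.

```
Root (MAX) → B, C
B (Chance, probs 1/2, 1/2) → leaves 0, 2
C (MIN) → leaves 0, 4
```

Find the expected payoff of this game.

1

B (Chance): 1/2·0 + 1/2·2 = 1
C (MIN): min(0, 4) = 0
Root (MAX): max(1, 0) = 1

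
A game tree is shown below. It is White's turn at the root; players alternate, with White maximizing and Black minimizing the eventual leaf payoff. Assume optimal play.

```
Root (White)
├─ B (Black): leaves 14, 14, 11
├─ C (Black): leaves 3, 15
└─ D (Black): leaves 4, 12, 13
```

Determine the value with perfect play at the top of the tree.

B (Black): min(14, 14, 11) = 11
C (Black): min(3, 15) = 3
D (Black): min(4, 12, 13) = 4
Root (White): max(11, 3, 4) = 11

11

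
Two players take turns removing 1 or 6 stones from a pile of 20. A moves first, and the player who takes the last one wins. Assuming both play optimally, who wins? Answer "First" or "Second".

i:   0  1  2  3  4  5  6  7  8  9 10 11 12 13 14 15 16 17 18 19 20
     L  W  L  W  L  W  W  L  W  L  W  L  W  W  L  W  L  W  L  W  W
Position 20 is W, so the first player wins.

First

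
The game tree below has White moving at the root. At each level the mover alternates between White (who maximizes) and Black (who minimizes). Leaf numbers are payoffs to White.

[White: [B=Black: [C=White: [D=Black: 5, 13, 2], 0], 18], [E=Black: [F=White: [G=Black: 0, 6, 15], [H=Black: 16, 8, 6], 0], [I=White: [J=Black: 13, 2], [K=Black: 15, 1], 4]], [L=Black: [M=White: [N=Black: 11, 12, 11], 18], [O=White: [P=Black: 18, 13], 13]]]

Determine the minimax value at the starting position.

D (Black): min(5, 13, 2) = 2
C (White): max(2, 0) = 2
B (Black): min(2, 18) = 2
G (Black): min(0, 6, 15) = 0
H (Black): min(16, 8, 6) = 6
F (White): max(0, 6, 0) = 6
J (Black): min(13, 2) = 2
K (Black): min(15, 1) = 1
I (White): max(2, 1, 4) = 4
E (Black): min(6, 4) = 4
N (Black): min(11, 12, 11) = 11
M (White): max(11, 18) = 18
P (Black): min(18, 13) = 13
O (White): max(13, 13) = 13
L (Black): min(18, 13) = 13
Root (White): max(2, 4, 13) = 13

13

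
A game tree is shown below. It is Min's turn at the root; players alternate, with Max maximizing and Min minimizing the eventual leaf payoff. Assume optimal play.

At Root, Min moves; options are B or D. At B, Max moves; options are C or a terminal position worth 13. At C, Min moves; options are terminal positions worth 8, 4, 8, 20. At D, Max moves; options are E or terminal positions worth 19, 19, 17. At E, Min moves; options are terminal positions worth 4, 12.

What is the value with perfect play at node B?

C: min(8, 4, 8, 20) = 4
B: max(4, 13) = 13

13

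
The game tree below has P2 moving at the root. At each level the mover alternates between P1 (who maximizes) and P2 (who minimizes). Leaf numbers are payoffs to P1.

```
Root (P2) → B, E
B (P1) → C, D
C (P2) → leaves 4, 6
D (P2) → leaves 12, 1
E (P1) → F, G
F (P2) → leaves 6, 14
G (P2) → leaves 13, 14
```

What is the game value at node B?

C: min(4, 6) = 4
D: min(12, 1) = 1
B: max(4, 1) = 4

4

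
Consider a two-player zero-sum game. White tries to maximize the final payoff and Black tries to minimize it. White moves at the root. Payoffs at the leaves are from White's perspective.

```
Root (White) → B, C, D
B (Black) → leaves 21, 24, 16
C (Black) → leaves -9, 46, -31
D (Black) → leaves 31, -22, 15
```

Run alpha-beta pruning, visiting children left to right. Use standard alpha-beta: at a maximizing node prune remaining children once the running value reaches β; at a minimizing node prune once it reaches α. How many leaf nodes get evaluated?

6

B [α=-∞,β=+∞]: v=16
C [α=16,β=+∞]: v=-9 after child 1 ≤ α → α-cutoff, skip 2
D [α=16,β=+∞]: v=-22 after child 2 ≤ α → α-cutoff, skip 1
Root [α=-∞,β=+∞]: v=16
Leaves evaluated: 6 of 9.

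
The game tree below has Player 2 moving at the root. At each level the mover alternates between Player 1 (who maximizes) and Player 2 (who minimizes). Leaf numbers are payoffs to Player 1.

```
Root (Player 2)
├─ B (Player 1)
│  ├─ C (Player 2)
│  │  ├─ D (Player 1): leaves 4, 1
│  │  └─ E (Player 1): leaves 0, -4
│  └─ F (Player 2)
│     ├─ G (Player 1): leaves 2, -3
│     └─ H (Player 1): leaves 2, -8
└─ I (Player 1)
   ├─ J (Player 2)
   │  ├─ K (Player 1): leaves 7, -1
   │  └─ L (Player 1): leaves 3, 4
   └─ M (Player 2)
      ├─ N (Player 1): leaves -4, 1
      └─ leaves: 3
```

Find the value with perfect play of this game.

2

D (Player 1): max(4, 1) = 4
E (Player 1): max(0, -4) = 0
C (Player 2): min(4, 0) = 0
G (Player 1): max(2, -3) = 2
H (Player 1): max(2, -8) = 2
F (Player 2): min(2, 2) = 2
B (Player 1): max(0, 2) = 2
K (Player 1): max(7, -1) = 7
L (Player 1): max(3, 4) = 4
J (Player 2): min(7, 4) = 4
N (Player 1): max(-4, 1) = 1
M (Player 2): min(1, 3) = 1
I (Player 1): max(4, 1) = 4
Root (Player 2): min(2, 4) = 2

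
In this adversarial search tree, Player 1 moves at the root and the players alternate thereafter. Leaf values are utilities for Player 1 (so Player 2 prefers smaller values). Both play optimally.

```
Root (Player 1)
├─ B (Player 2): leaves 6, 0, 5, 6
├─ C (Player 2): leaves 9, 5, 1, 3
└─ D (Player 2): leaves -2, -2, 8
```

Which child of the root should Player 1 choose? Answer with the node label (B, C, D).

B (Player 2): min(6, 0, 5, 6) = 0
C (Player 2): min(9, 5, 1, 3) = 1
D (Player 2): min(-2, -2, 8) = -2
Root (Player 1): max(0, 1, -2) = 1
Player 1 picks the child with the highest value: C (value 1).

C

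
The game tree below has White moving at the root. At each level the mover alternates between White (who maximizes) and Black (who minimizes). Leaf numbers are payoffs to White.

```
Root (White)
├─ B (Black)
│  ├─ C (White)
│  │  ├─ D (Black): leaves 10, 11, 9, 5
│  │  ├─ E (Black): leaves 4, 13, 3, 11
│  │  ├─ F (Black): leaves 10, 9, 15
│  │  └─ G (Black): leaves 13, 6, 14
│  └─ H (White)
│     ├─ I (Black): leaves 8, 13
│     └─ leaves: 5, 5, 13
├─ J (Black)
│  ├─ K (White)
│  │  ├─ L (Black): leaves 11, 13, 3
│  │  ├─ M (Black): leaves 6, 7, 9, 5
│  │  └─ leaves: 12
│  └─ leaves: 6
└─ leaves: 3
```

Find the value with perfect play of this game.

D (Black): min(10, 11, 9, 5) = 5
E (Black): min(4, 13, 3, 11) = 3
F (Black): min(10, 9, 15) = 9
G (Black): min(13, 6, 14) = 6
C (White): max(5, 3, 9, 6) = 9
I (Black): min(8, 13) = 8
H (White): max(8, 5, 5, 13) = 13
B (Black): min(9, 13) = 9
L (Black): min(11, 13, 3) = 3
M (Black): min(6, 7, 9, 5) = 5
K (White): max(3, 5, 12) = 12
J (Black): min(12, 6) = 6
Root (White): max(9, 6, 3) = 9

9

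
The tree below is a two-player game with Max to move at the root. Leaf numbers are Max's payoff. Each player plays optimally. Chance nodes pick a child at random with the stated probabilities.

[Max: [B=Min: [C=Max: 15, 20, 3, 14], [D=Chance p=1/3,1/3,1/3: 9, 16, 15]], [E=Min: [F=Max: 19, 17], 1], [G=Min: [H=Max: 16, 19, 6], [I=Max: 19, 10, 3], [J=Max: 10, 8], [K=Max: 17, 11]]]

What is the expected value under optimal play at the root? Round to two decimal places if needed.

13.33

C (Max): max(15, 20, 3, 14) = 20
D (Chance): 1/3·9 + 1/3·16 + 1/3·15 = 13.33
B (Min): min(20, 13.33) = 13.33
F (Max): max(19, 17) = 19
E (Min): min(19, 1) = 1
H (Max): max(16, 19, 6) = 19
I (Max): max(19, 10, 3) = 19
J (Max): max(10, 8) = 10
K (Max): max(17, 11) = 17
G (Min): min(19, 19, 10, 17) = 10
Root (Max): max(13.33, 1, 10) = 13.33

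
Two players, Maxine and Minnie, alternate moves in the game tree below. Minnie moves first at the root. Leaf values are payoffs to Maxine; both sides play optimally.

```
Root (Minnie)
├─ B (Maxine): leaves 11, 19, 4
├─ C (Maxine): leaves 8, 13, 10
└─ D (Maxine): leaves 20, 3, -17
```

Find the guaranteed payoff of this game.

B (Maxine): max(11, 19, 4) = 19
C (Maxine): max(8, 13, 10) = 13
D (Maxine): max(20, 3, -17) = 20
Root (Minnie): min(19, 13, 20) = 13

13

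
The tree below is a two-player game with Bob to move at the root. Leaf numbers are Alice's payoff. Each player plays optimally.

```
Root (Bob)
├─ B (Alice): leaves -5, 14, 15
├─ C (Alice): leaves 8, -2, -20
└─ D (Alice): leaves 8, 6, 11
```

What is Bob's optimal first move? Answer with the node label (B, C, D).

C

B (Alice): max(-5, 14, 15) = 15
C (Alice): max(8, -2, -20) = 8
D (Alice): max(8, 6, 11) = 11
Root (Bob): min(15, 8, 11) = 8
Bob picks the child with the lowest value: C (value 8).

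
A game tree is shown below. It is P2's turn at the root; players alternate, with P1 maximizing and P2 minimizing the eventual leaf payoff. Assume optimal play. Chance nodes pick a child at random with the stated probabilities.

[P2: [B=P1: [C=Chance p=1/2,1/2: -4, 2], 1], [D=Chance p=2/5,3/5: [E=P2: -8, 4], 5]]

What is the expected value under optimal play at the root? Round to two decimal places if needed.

C (Chance): 1/2·-4 + 1/2·2 = -1
B (P1): max(-1, 1) = 1
E (P2): min(-8, 4) = -8
D (Chance): 2/5·-8 + 3/5·5 = -0.2
Root (P2): min(1, -0.2) = -0.2

-0.2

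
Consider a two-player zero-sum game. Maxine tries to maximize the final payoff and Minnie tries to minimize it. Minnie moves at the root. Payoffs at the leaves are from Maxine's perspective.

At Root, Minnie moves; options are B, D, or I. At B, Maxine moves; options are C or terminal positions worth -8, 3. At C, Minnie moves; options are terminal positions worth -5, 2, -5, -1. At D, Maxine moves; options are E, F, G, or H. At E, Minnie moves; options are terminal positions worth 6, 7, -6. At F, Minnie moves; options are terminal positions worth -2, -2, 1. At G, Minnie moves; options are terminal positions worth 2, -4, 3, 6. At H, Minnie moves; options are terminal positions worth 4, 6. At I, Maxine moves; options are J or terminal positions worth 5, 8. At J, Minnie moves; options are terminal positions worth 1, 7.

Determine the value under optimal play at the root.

3

C (Minnie): min(-5, 2, -5, -1) = -5
B (Maxine): max(-5, -8, 3) = 3
E (Minnie): min(6, 7, -6) = -6
F (Minnie): min(-2, -2, 1) = -2
G (Minnie): min(2, -4, 3, 6) = -4
H (Minnie): min(4, 6) = 4
D (Maxine): max(-6, -2, -4, 4) = 4
J (Minnie): min(1, 7) = 1
I (Maxine): max(1, 5, 8) = 8
Root (Minnie): min(3, 4, 8) = 3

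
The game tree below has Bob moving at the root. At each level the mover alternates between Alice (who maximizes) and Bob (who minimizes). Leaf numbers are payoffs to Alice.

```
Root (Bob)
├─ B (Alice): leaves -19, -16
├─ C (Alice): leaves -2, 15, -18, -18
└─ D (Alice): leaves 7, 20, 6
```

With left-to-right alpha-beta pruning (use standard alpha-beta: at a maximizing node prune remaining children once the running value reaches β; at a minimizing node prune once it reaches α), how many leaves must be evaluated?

4

B [α=-∞,β=+∞]: v=-16
C [α=-∞,β=-16]: v=-2 after child 1 ≥ β → β-cutoff, skip 3
D [α=-∞,β=-16]: v=7 after child 1 ≥ β → β-cutoff, skip 2
Root [α=-∞,β=+∞]: v=-16
Leaves evaluated: 4 of 9.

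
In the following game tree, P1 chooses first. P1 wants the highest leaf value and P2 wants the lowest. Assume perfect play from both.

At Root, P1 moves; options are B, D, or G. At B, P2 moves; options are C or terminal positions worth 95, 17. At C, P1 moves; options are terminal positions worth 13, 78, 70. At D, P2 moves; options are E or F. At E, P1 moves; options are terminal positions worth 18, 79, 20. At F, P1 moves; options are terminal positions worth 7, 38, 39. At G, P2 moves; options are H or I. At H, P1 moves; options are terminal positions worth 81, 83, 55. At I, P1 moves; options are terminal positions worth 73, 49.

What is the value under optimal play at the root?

C (P1): max(13, 78, 70) = 78
B (P2): min(78, 95, 17) = 17
E (P1): max(18, 79, 20) = 79
F (P1): max(7, 38, 39) = 39
D (P2): min(79, 39) = 39
H (P1): max(81, 83, 55) = 83
I (P1): max(73, 49) = 73
G (P2): min(83, 73) = 73
Root (P1): max(17, 39, 73) = 73

73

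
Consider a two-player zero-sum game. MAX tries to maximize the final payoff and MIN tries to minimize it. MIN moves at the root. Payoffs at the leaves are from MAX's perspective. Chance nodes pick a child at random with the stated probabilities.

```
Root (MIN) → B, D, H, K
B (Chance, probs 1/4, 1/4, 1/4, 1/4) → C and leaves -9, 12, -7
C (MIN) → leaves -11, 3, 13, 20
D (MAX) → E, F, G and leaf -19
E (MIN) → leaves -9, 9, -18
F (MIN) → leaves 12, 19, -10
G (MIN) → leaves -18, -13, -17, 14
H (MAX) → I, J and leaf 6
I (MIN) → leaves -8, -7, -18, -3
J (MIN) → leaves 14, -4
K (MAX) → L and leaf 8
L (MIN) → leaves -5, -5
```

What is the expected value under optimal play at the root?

-10

C (MIN): min(-11, 3, 13, 20) = -11
B (Chance): 1/4·-11 + 1/4·-9 + 1/4·12 + 1/4·-7 = -3.75
E (MIN): min(-9, 9, -18) = -18
F (MIN): min(12, 19, -10) = -10
G (MIN): min(-18, -13, -17, 14) = -18
D (MAX): max(-18, -10, -18, -19) = -10
I (MIN): min(-8, -7, -18, -3) = -18
J (MIN): min(14, -4) = -4
H (MAX): max(-18, -4, 6) = 6
L (MIN): min(-5, -5) = -5
K (MAX): max(-5, 8) = 8
Root (MIN): min(-3.75, -10, 6, 8) = -10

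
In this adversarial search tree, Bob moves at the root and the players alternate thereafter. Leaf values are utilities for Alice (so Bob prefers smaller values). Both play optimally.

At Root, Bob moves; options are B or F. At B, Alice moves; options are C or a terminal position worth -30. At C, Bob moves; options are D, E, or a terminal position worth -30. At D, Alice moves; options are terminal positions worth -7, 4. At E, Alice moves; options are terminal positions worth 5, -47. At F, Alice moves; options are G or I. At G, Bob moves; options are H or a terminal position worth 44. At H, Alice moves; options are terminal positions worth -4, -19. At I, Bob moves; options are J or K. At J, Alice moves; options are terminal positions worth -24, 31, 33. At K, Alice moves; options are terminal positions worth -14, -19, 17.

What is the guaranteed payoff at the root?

-30

D (Alice): max(-7, 4) = 4
E (Alice): max(5, -47) = 5
C (Bob): min(4, 5, -30) = -30
B (Alice): max(-30, -30) = -30
H (Alice): max(-4, -19) = -4
G (Bob): min(-4, 44) = -4
J (Alice): max(-24, 31, 33) = 33
K (Alice): max(-14, -19, 17) = 17
I (Bob): min(33, 17) = 17
F (Alice): max(-4, 17) = 17
Root (Bob): min(-30, 17) = -30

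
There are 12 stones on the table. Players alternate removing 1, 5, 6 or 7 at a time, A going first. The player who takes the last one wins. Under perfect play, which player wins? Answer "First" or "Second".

Second

Mark each pile size as W (mover wins) or L (mover loses):
i:   0  1  2  3  4  5  6  7  8  9 10 11 12
     L  W  L  W  L  W  W  W  W  W  W  W  L
Position 12 is L, so the second player wins.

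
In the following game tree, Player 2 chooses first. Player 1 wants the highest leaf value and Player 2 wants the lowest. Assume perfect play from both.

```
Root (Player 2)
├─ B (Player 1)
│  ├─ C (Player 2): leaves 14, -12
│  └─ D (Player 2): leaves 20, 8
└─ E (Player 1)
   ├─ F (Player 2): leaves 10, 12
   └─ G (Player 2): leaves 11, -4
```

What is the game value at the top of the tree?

8

C (Player 2): min(14, -12) = -12
D (Player 2): min(20, 8) = 8
B (Player 1): max(-12, 8) = 8
F (Player 2): min(10, 12) = 10
G (Player 2): min(11, -4) = -4
E (Player 1): max(10, -4) = 10
Root (Player 2): min(8, 10) = 8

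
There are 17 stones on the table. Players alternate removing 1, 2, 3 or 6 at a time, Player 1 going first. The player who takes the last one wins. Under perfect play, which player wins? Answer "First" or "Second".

First

W/L table (W = player to move can force a win):
i:   0  1  2  3  4  5  6  7  8  9 10 11 12 13 14 15 16 17
     L  W  W  W  L  W  W  W  L  W  W  W  L  W  W  W  L  W
Position 17 is W, so the first player wins.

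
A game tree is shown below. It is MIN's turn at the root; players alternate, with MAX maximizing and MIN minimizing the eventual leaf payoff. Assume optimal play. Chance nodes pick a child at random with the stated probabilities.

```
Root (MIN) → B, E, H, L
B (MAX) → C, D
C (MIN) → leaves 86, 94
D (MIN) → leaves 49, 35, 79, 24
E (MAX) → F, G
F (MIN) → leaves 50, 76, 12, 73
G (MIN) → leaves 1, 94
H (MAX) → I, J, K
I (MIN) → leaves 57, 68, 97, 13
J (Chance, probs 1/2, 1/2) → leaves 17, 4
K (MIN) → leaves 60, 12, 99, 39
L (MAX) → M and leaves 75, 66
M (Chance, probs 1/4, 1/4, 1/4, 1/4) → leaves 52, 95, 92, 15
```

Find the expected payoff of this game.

12

C (MIN): min(86, 94) = 86
D (MIN): min(49, 35, 79, 24) = 24
B (MAX): max(86, 24) = 86
F (MIN): min(50, 76, 12, 73) = 12
G (MIN): min(1, 94) = 1
E (MAX): max(12, 1) = 12
I (MIN): min(57, 68, 97, 13) = 13
J (Chance): 1/2·17 + 1/2·4 = 10.5
K (MIN): min(60, 12, 99, 39) = 12
H (MAX): max(13, 10.5, 12) = 13
M (Chance): 1/4·52 + 1/4·95 + 1/4·92 + 1/4·15 = 63.5
L (MAX): max(63.5, 75, 66) = 75
Root (MIN): min(86, 12, 13, 75) = 12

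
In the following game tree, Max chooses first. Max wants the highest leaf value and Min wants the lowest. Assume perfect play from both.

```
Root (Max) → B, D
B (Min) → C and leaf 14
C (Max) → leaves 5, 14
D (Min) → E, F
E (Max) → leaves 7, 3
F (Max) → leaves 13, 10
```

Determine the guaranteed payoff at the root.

C (Max): max(5, 14) = 14
B (Min): min(14, 14) = 14
E (Max): max(7, 3) = 7
F (Max): max(13, 10) = 13
D (Min): min(7, 13) = 7
Root (Max): max(14, 7) = 14

14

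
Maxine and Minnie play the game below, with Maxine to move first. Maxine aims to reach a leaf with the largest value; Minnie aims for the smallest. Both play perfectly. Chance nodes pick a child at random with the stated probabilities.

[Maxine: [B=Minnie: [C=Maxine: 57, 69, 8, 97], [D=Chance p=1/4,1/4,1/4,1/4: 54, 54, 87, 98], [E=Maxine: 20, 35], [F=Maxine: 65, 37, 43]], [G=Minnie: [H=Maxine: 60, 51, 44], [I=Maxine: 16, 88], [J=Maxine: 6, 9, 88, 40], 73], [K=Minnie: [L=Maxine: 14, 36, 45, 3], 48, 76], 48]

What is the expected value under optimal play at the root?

60

C (Maxine): max(57, 69, 8, 97) = 97
D (Chance): 1/4·54 + 1/4·54 + 1/4·87 + 1/4·98 = 73.25
E (Maxine): max(20, 35) = 35
F (Maxine): max(65, 37, 43) = 65
B (Minnie): min(97, 73.25, 35, 65) = 35
H (Maxine): max(60, 51, 44) = 60
I (Maxine): max(16, 88) = 88
J (Maxine): max(6, 9, 88, 40) = 88
G (Minnie): min(60, 88, 88, 73) = 60
L (Maxine): max(14, 36, 45, 3) = 45
K (Minnie): min(45, 48, 76) = 45
Root (Maxine): max(35, 60, 45, 48) = 60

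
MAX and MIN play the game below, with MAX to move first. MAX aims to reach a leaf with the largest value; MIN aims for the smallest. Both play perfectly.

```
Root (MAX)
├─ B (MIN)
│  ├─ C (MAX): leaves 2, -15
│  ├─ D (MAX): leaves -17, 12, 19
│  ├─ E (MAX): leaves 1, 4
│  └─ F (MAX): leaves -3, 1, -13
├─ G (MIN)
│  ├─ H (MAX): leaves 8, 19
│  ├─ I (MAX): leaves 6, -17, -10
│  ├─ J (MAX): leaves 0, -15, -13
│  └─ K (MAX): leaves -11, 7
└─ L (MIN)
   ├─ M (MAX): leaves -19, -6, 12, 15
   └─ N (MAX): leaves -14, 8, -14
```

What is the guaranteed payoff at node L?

M: max(-19, -6, 12, 15) = 15
N: max(-14, 8, -14) = 8
L: min(15, 8) = 8

8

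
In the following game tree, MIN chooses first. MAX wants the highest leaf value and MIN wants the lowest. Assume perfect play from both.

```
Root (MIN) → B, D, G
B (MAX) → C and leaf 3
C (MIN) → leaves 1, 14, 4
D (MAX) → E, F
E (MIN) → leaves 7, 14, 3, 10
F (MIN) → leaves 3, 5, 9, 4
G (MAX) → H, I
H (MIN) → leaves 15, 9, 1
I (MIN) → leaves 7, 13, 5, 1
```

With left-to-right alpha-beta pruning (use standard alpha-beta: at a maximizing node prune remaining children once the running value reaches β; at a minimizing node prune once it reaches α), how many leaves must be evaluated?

C [α=-∞,β=+∞]: v=1
B [α=-∞,β=+∞]: v=3
E [α=-∞,β=3]: v=3
D [α=-∞,β=3]: v=3 after child 1 ≥ β → β-cutoff, skip 1
H [α=-∞,β=3]: v=1
I [α=1,β=3]: v=1
G [α=-∞,β=3]: v=1
Root [α=-∞,β=+∞]: v=1
Leaves evaluated: 15 of 19.

15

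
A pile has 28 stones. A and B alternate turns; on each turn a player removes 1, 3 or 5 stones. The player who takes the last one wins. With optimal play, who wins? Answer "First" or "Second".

Second

Compute winning (W) and losing (L) positions by backward induction:
i:   0  1  2  3  4  5  6  7  8  9 10 11 12 13 14 15 16 17 18 19 20 21 22 23 24 25 26 27 28
     L  W  L  W  L  W  L  W  L  W  L  W  L  W  L  W  L  W  L  W  L  W  L  W  L  W  L  W  L
Position 28 is L, so the second player wins.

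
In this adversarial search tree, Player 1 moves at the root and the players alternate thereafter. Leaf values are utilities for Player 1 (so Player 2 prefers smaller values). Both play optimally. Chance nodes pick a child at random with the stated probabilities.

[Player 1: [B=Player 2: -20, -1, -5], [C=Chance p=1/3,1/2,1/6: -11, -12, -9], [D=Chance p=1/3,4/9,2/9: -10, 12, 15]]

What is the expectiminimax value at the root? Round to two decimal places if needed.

B (Player 2): min(-20, -1, -5) = -20
C (Chance): 1/3·-11 + 1/2·-12 + 1/6·-9 = -11.17
D (Chance): 1/3·-10 + 4/9·12 + 2/9·15 = 5.33
Root (Player 1): max(-20, -11.17, 5.33) = 5.33

5.33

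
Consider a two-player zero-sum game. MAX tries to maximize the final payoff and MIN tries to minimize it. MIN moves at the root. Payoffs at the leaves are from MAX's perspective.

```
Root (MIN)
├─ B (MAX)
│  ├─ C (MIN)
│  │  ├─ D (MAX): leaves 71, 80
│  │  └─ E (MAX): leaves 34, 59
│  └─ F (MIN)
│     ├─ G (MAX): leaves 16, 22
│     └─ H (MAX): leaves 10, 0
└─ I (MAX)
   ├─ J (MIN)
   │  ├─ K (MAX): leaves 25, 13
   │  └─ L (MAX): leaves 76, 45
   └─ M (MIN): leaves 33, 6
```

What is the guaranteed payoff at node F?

10

G: max(16, 22) = 22
H: max(10, 0) = 10
F: min(22, 10) = 10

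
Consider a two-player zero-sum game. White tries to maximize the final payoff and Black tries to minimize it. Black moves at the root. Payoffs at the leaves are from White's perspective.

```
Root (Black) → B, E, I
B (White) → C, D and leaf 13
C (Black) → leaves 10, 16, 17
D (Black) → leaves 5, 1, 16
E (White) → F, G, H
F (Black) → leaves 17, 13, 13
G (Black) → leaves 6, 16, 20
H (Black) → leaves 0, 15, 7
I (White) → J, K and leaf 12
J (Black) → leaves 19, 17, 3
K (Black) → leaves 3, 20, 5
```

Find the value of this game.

12

C (Black): min(10, 16, 17) = 10
D (Black): min(5, 1, 16) = 1
B (White): max(10, 1, 13) = 13
F (Black): min(17, 13, 13) = 13
G (Black): min(6, 16, 20) = 6
H (Black): min(0, 15, 7) = 0
E (White): max(13, 6, 0) = 13
J (Black): min(19, 17, 3) = 3
K (Black): min(3, 20, 5) = 3
I (White): max(3, 3, 12) = 12
Root (Black): min(13, 13, 12) = 12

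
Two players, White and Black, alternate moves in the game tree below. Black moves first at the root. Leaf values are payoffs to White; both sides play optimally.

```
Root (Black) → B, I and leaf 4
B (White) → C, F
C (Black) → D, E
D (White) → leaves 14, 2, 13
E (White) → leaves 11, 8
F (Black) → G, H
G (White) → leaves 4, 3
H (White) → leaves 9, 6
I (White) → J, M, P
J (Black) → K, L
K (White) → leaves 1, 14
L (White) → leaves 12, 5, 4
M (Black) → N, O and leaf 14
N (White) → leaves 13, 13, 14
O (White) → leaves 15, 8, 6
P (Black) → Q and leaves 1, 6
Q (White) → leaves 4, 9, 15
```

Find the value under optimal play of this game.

D (White): max(14, 2, 13) = 14
E (White): max(11, 8) = 11
C (Black): min(14, 11) = 11
G (White): max(4, 3) = 4
H (White): max(9, 6) = 9
F (Black): min(4, 9) = 4
B (White): max(11, 4) = 11
K (White): max(1, 14) = 14
L (White): max(12, 5, 4) = 12
J (Black): min(14, 12) = 12
N (White): max(13, 13, 14) = 14
O (White): max(15, 8, 6) = 15
M (Black): min(14, 15, 14) = 14
Q (White): max(4, 9, 15) = 15
P (Black): min(15, 1, 6) = 1
I (White): max(12, 14, 1) = 14
Root (Black): min(11, 14, 4) = 4

4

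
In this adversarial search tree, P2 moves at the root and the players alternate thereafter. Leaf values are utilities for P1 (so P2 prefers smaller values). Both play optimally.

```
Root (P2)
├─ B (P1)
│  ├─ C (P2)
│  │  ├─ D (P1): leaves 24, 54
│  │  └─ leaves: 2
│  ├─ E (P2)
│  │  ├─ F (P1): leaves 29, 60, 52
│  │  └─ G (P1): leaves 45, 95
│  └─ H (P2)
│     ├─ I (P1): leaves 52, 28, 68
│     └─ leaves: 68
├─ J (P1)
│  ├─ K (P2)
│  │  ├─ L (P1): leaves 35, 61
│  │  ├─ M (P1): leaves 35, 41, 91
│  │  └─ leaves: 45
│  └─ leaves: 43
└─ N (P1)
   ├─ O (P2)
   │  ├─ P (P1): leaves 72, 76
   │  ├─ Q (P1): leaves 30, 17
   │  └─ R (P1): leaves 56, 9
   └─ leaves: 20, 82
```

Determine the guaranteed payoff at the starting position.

45

D (P1): max(24, 54) = 54
C (P2): min(54, 2) = 2
F (P1): max(29, 60, 52) = 60
G (P1): max(45, 95) = 95
E (P2): min(60, 95) = 60
I (P1): max(52, 28, 68) = 68
H (P2): min(68, 68) = 68
B (P1): max(2, 60, 68) = 68
L (P1): max(35, 61) = 61
M (P1): max(35, 41, 91) = 91
K (P2): min(61, 91, 45) = 45
J (P1): max(45, 43) = 45
P (P1): max(72, 76) = 76
Q (P1): max(30, 17) = 30
R (P1): max(56, 9) = 56
O (P2): min(76, 30, 56) = 30
N (P1): max(30, 20, 82) = 82
Root (P2): min(68, 45, 82) = 45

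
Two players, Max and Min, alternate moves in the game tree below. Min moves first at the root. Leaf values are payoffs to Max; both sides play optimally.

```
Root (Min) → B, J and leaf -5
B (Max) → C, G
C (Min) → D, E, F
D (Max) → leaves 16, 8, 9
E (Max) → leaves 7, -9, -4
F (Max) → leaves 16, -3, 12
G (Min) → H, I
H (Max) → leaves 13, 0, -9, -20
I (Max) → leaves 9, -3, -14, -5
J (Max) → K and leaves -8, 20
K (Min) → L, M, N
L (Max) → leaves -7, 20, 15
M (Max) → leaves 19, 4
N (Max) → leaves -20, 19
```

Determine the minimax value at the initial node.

D (Max): max(16, 8, 9) = 16
E (Max): max(7, -9, -4) = 7
F (Max): max(16, -3, 12) = 16
C (Min): min(16, 7, 16) = 7
H (Max): max(13, 0, -9, -20) = 13
I (Max): max(9, -3, -14, -5) = 9
G (Min): min(13, 9) = 9
B (Max): max(7, 9) = 9
L (Max): max(-7, 20, 15) = 20
M (Max): max(19, 4) = 19
N (Max): max(-20, 19) = 19
K (Min): min(20, 19, 19) = 19
J (Max): max(19, -8, 20) = 20
Root (Min): min(9, 20, -5) = -5

-5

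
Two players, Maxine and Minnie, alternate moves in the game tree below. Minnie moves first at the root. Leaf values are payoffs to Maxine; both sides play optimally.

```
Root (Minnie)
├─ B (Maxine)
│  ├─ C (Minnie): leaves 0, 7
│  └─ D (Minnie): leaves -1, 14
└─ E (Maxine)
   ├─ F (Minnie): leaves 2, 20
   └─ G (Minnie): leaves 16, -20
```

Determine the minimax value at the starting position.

C (Minnie): min(0, 7) = 0
D (Minnie): min(-1, 14) = -1
B (Maxine): max(0, -1) = 0
F (Minnie): min(2, 20) = 2
G (Minnie): min(16, -20) = -20
E (Maxine): max(2, -20) = 2
Root (Minnie): min(0, 2) = 0

0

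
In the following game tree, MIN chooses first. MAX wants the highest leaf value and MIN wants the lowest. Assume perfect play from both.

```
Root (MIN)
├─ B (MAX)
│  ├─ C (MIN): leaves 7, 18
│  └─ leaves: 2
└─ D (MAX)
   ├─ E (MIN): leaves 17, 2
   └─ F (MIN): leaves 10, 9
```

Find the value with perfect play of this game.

C (MIN): min(7, 18) = 7
B (MAX): max(7, 2) = 7
E (MIN): min(17, 2) = 2
F (MIN): min(10, 9) = 9
D (MAX): max(2, 9) = 9
Root (MIN): min(7, 9) = 7

7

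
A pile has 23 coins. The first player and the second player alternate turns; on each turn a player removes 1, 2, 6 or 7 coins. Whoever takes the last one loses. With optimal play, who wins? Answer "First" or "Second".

W/L table (W = player to move can force a win):
i:   0  1  2  3  4  5  6  7  8  9 10 11 12 13 14 15 16 17 18 19 20 21 22 23
     W  L  W  W  L  W  W  W  W  L  W  W  L  W  W  W  W  L  W  W  L  W  W  W
Position 23 is W, so the first player wins.

First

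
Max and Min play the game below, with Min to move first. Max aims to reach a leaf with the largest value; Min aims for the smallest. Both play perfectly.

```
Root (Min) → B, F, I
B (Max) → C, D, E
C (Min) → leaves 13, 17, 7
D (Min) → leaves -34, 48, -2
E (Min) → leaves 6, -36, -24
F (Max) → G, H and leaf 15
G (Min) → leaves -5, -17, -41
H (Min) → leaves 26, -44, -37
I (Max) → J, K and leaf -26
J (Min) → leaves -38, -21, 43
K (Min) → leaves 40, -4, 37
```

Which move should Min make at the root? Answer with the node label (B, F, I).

C (Min): min(13, 17, 7) = 7
D (Min): min(-34, 48, -2) = -34
E (Min): min(6, -36, -24) = -36
B (Max): max(7, -34, -36) = 7
G (Min): min(-5, -17, -41) = -41
H (Min): min(26, -44, -37) = -44
F (Max): max(-41, -44, 15) = 15
J (Min): min(-38, -21, 43) = -38
K (Min): min(40, -4, 37) = -4
I (Max): max(-38, -4, -26) = -4
Root (Min): min(7, 15, -4) = -4
Min picks the child with the lowest value: I (value -4).

I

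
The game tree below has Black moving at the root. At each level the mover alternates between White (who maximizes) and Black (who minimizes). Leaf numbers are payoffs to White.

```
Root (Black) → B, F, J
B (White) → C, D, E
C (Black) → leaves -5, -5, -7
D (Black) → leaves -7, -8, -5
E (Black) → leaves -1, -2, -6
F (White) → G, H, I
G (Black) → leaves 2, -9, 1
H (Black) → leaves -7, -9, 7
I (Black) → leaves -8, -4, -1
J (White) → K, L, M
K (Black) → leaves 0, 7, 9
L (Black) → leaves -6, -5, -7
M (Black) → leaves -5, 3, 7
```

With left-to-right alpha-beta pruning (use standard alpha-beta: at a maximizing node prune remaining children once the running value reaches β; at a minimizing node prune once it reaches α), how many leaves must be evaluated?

C [α=-∞,β=+∞]: v=-7
D [α=-7,β=+∞]: v=-7 after child 1 ≤ α → α-cutoff, skip 2
E [α=-7,β=+∞]: v=-6
B [α=-∞,β=+∞]: v=-6
G [α=-∞,β=-6]: v=-9
H [α=-9,β=-6]: v=-9 after child 2 ≤ α → α-cutoff, skip 1
I [α=-9,β=-6]: v=-8
F [α=-∞,β=-6]: v=-8
K [α=-∞,β=-8]: v=0
J [α=-∞,β=-8]: v=0 after child 1 ≥ β → β-cutoff, skip 2
Root [α=-∞,β=+∞]: v=-8
Leaves evaluated: 18 of 27.

18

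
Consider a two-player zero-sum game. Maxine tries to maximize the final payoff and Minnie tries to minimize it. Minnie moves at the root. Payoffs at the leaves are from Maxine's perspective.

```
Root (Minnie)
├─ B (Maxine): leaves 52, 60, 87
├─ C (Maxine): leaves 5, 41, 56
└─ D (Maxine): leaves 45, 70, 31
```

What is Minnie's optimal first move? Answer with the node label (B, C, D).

B (Maxine): max(52, 60, 87) = 87
C (Maxine): max(5, 41, 56) = 56
D (Maxine): max(45, 70, 31) = 70
Root (Minnie): min(87, 56, 70) = 56
Minnie picks the child with the lowest value: C (value 56).

C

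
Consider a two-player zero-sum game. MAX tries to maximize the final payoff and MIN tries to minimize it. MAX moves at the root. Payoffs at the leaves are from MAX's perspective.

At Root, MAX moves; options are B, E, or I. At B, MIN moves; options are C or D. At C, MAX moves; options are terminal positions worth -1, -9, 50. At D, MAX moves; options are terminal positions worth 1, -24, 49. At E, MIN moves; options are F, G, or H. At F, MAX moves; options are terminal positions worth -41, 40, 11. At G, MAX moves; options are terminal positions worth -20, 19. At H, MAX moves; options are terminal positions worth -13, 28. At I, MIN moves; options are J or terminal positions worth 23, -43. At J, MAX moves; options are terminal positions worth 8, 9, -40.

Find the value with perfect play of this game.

49

C (MAX): max(-1, -9, 50) = 50
D (MAX): max(1, -24, 49) = 49
B (MIN): min(50, 49) = 49
F (MAX): max(-41, 40, 11) = 40
G (MAX): max(-20, 19) = 19
H (MAX): max(-13, 28) = 28
E (MIN): min(40, 19, 28) = 19
J (MAX): max(8, 9, -40) = 9
I (MIN): min(9, 23, -43) = -43
Root (MAX): max(49, 19, -43) = 49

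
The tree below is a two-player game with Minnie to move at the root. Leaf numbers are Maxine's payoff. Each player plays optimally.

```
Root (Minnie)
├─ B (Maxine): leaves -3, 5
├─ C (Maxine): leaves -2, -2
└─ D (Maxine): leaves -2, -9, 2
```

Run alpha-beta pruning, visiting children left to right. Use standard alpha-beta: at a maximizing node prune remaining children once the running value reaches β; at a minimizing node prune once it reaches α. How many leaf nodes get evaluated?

B [α=-∞,β=+∞]: v=5
C [α=-∞,β=5]: v=-2
D [α=-∞,β=-2]: v=-2 after child 1 ≥ β → β-cutoff, skip 2
Root [α=-∞,β=+∞]: v=-2
Leaves evaluated: 5 of 7.

5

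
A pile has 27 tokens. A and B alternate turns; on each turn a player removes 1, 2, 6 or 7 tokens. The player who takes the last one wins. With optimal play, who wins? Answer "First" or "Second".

Mark each pile size as W (mover wins) or L (mover loses):
i:   0  1  2  3  4  5  6  7  8  9 10 11 12 13 14 15 16 17 18 19 20 21 22 23 24 25 26 27
     L  W  W  L  W  W  W  W  L  W  W  L  W  W  W  W  L  W  W  L  W  W  W  W  L  W  W  L
Position 27 is L, so the second player wins.

Second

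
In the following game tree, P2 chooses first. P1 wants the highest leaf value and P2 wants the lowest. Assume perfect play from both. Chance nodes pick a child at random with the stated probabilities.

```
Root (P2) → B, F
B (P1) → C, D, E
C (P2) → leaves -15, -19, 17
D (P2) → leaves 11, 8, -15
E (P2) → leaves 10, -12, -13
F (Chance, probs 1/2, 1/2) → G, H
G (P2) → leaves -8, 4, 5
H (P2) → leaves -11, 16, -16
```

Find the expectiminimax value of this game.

C (P2): min(-15, -19, 17) = -19
D (P2): min(11, 8, -15) = -15
E (P2): min(10, -12, -13) = -13
B (P1): max(-19, -15, -13) = -13
G (P2): min(-8, 4, 5) = -8
H (P2): min(-11, 16, -16) = -16
F (Chance): 1/2·-8 + 1/2·-16 = -12
Root (P2): min(-13, -12) = -13

-13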